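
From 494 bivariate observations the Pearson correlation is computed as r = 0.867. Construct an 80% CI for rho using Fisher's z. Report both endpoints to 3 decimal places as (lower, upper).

(0.852, 0.881)

Fisher z: z_r = atanh(r) = ½·ln((1+0.867)/(1−0.867)) = 1.320870
SE(z) = 1/√(n−3) = 1/√491 = 0.045129
80% ⇒ z* = 1.282; margin = 1.282·0.045129 = 0.057855
CI on z-scale: (1.263015, 1.378725)
Back-transform: tanh(1.263015) = 0.851893, tanh(1.378725) = 0.880665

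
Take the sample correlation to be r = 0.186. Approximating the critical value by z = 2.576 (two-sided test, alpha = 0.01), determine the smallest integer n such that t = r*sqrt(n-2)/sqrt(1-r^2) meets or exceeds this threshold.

188

r√(n−2)/√(1−r²) ≥ 2.576  ⇔  n−2 ≥ (2.576)²·(1−r²)/r²
(1−r²)/r² = (1−0.034596)/0.034596 = 27.9051
n ≥ 2 + 6.635776·27.9051 = 2 + 185.1720 = 187.1720
⌈187.1720⌉ = 188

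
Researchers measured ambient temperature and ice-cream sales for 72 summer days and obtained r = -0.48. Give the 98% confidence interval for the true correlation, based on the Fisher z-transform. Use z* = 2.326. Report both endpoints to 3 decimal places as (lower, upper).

Fisher z: z_r = atanh(r) = ½·ln((1+(-0.48))/(1−(-0.48))) = -0.522984
SE(z) = 1/√(n−3) = 1/√69 = 0.120386
98% ⇒ z* = 2.326; margin = 2.326·0.120386 = 0.280018
CI on z-scale: (-0.803002, -0.242966)
Back-transform: tanh(-0.803002) = -0.665712, tanh(-0.242966) = -0.238295

(-0.666, -0.238)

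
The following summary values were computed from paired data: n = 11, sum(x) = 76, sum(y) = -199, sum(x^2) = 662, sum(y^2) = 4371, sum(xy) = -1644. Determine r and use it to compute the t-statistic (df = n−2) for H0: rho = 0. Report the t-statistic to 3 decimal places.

S_xy = nΣxy − ΣxΣy = 11·(-1644) − 76·(-199) = -18084 − (-15124) = -2960
S_xx = nΣx² − (Σx)² = 11·662 − 76² = 7282 − 5776 = 1506
S_yy = nΣy² − (Σy)² = 11·4371 − (-199)² = 48081 − 39601 = 8480
r = S_xy / √(S_xx·S_yy) = -2960 / √(1506·8480) = -2960 / √12770880 = -2960 / 3573.6368 = -0.8283
t = r·√(n−2)/√(1−r²) = -0.8283·√9 / √(1−0.686081) = -2.484900 / 0.560285 = -4.435

-4.435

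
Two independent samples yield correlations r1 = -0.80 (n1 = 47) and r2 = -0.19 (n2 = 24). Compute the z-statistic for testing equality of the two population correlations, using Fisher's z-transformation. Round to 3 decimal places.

-3.417

Fisher z-transforms: z1 = atanh(-0.80) = -1.098612, z2 = atanh(-0.19) = -0.192337; difference d = -0.906275
Var(d) = 1/44 + 1/21 = 0.0227273 + 0.0476190 = 0.0703463
z = d/√Var(d) = -0.906275 / √0.0703463 = -0.906275 / 0.265229 = -3.417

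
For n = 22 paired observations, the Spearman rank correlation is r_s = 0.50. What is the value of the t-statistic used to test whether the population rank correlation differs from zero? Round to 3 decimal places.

2.582

t = r_s·√(n−2) / √(1−r_s²) with r_s = 0.50, n = 22
  = 0.50·√20 / √(1 − 0.2500)
  = 0.50·4.472136 / 0.866025
  = 2.236068 / 0.866025 = 2.582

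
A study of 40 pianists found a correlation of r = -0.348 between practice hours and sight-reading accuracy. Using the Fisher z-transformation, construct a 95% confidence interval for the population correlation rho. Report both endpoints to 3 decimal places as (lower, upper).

(-0.595, -0.041)

z_r = atanh(-0.348) = -0.363166;  SE = 1/√(n−3) = 1/√37 = 0.164399
z-limits: -0.363166 ± 1.960·0.164399 = -0.363166 ± 0.322222 = [-0.685388, -0.040944]
ρ-limits: (tanh -0.685388, tanh -0.040944) = (-0.595, -0.041)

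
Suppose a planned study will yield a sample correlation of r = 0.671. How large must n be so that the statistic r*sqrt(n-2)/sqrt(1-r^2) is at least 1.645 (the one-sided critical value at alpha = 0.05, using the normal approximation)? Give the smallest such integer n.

Need r·√(n−2)/√(1−r²) ≥ 1.645
√(n−2) ≥ 1.645·√(1−0.450241) / 0.671 = 1.645·0.741457 / 0.671 = 1.8177
n−2 ≥ 3.3040  ⇒  n ≥ 5.3040
Smallest integer n = 6

6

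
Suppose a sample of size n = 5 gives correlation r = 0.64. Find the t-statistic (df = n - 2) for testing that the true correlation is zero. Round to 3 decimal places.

1 − r² = 1 − 0.4096 = 0.5904;  √(1−r²) = 0.768375
√(n−2) = √3 = 1.732051
t = r·√(n−2)/√(1−r²) = 0.64 · 1.732051 / 0.768375 = 1.443

1.443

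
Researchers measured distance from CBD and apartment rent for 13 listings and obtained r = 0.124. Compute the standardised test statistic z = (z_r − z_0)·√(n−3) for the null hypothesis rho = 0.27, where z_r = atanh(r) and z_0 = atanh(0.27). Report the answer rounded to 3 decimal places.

Fisher z: atanh(0.124) = 0.124641, atanh(0.27) = 0.276864
z = (z_r − z_0)·√(n−3) = (0.124641 − 0.276864)·√10 = -0.152223 · 3.162278 = -0.481

-0.481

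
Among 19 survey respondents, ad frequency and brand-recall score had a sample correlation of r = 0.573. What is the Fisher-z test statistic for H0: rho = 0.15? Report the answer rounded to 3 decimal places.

Fisher z: atanh(0.573) = 0.651978, atanh(0.15) = 0.151140
z = (z_r − z_0)·√(n−3) = (0.651978 − 0.151140)·√16 = 0.500838 · 4.000000 = 2.003

2.003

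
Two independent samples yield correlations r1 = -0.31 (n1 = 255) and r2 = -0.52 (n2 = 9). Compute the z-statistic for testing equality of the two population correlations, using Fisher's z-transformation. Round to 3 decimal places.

0.619

z1 = atanh(-0.31) = -0.320545,  z2 = atanh(-0.52) = -0.576340
SE = √(1/(n1−3) + 1/(n2−3)) = √(1/252 + 1/6) = √(0.0039683 + 0.1666667) = √0.1706350 = 0.413080
z = (z1 − z2)/SE = (-0.320545 − (-0.576340)) / 0.413080 = 0.255795 / 0.413080 = 0.619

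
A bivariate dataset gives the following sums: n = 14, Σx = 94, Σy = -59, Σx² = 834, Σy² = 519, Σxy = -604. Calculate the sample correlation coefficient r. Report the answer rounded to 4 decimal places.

-0.8876

S_xy = nΣxy − ΣxΣy = 14·(-604) − 94·(-59) = -8456 − (-5546) = -2910
S_xx = nΣx² − (Σx)² = 14·834 − 94² = 11676 − 8836 = 2840
S_yy = nΣy² − (Σy)² = 14·519 − (-59)² = 7266 − 3481 = 3785
r = S_xy / √(S_xx·S_yy) = -2910 / √(2840·3785) = -2910 / √10749400 = -2910 / 3278.6278 = -0.8876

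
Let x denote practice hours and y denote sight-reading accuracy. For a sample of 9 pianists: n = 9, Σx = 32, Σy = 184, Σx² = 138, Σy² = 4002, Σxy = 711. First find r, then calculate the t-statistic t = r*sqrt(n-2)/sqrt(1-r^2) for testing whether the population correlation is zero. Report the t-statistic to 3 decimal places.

S_xy = nΣxy − ΣxΣy = 9·711 − 32·184 = 6399 − 5888 = 511
S_xx = nΣx² − (Σx)² = 9·138 − 32² = 1242 − 1024 = 218
S_yy = nΣy² − (Σy)² = 9·4002 − 184² = 36018 − 33856 = 2162
r = S_xy / √(S_xx·S_yy) = 511 / √(218·2162) = 511 / √471316 = 511 / 686.5246 = 0.7443
t = r·√(n−2)/√(1−r²) = 0.7443·√7 / √(1−0.553982) = 1.969233 / 0.667846 = 2.949

2.949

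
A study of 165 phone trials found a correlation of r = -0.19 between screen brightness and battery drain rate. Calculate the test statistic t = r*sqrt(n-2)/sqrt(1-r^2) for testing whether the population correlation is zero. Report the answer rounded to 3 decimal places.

-2.471

1 − r² = 1 − 0.0361 = 0.9639;  √(1−r²) = 0.981784
√(n−2) = √163 = 12.767145
t = r·√(n−2)/√(1−r²) = -0.19 · 12.767145 / 0.981784 = -2.471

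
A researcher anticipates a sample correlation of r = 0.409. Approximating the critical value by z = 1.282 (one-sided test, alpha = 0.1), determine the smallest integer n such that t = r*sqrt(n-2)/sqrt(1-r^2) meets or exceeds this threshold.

11

r√(n−2)/√(1−r²) ≥ 1.282  ⇔  n−2 ≥ (1.282)²·(1−r²)/r²
(1−r²)/r² = (1−0.167281)/0.167281 = 4.9780
n ≥ 2 + 1.643524·4.9780 = 2 + 8.1815 = 10.1815
⌈10.1815⌉ = 11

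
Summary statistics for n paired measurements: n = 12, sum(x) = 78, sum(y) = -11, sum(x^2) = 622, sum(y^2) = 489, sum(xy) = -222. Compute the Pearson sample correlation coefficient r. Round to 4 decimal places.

S_xy = nΣxy − ΣxΣy = 12·(-222) − 78·(-11) = -2664 − (-858) = -1806
S_xx = nΣx² − (Σx)² = 12·622 − 78² = 7464 − 6084 = 1380
S_yy = nΣy² − (Σy)² = 12·489 − (-11)² = 5868 − 121 = 5747
r = S_xy / √(S_xx·S_yy) = -1806 / √(1380·5747) = -1806 / √7930860 = -1806 / 2816.1783 = -0.6413

-0.6413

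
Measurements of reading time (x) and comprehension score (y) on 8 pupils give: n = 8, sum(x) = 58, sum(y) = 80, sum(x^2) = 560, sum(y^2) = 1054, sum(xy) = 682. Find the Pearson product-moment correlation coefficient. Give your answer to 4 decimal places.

0.5419

S_xy = nΣxy − ΣxΣy = 8·682 − 58·80 = 5456 − 4640 = 816
S_xx = nΣx² − (Σx)² = 8·560 − 58² = 4480 − 3364 = 1116
S_yy = nΣy² − (Σy)² = 8·1054 − 80² = 8432 − 6400 = 2032
r = S_xy / √(S_xx·S_yy) = 816 / √(1116·2032) = 816 / √2267712 = 816 / 1505.8924 = 0.5419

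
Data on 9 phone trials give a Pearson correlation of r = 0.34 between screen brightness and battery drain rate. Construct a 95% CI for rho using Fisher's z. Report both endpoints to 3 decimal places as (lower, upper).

z_r = atanh(0.34) = 0.354093;  SE = 1/√(n−3) = 1/√6 = 0.408248
z-limits: 0.354093 ± 1.960·0.408248 = 0.354093 ± 0.800166 = [-0.446073, 1.154259]
ρ-limits: (tanh -0.446073, tanh 1.154259) = (-0.419, 0.819)

(-0.419, 0.819)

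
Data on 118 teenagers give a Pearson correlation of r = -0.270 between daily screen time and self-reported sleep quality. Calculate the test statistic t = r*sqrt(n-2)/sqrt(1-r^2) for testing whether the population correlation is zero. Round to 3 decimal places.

1 − r² = 1 − 0.072900 = 0.927100;  √(1−r²) = 0.962860
√(n−2) = √116 = 10.770330
t = r·√(n−2)/√(1−r²) = -0.270 · 10.770330 / 0.962860 = -3.020

-3.020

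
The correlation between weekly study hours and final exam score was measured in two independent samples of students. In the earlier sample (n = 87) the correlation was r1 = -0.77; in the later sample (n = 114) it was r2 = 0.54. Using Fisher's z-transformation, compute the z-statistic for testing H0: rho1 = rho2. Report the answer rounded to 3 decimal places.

Fisher z-transforms: z1 = atanh(-0.77) = -1.020328, z2 = atanh(0.54) = 0.604156; difference d = -1.624484
Var(d) = 1/84 + 1/111 = 0.0119048 + 0.0090090 = 0.0209138
z = d/√Var(d) = -1.624484 / √0.0209138 = -1.624484 / 0.144616 = -11.233

-11.233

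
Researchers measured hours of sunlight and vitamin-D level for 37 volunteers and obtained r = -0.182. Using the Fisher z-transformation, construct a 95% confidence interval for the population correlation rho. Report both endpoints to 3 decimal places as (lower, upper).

z_r = atanh(-0.182) = -0.184050;  SE = 1/√(n−3) = 1/√34 = 0.171499
z-limits: -0.184050 ± 1.960·0.171499 = -0.184050 ± 0.336138 = [-0.520188, 0.152088]
ρ-limits: (tanh -0.520188, tanh 0.152088) = (-0.478, 0.151)

(-0.478, 0.151)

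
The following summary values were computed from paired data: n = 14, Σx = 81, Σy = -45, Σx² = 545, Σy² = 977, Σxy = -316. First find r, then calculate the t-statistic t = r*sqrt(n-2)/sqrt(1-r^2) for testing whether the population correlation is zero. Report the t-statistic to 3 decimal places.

Numerator: nΣxy − (Σx)(Σy) = 14·(-316) − (81)(-45) = -779
Denominator: √[(nΣx²−(Σx)²)(nΣy²−(Σy)²)]
  nΣx²−(Σx)² = 14·545 − 6561 = 1069;  nΣy²−(Σy)² = 14·977 − 2025 = 11653
  √(1069·11653) = √12457057 = 3529.4556
r = -779 / 3529.4556 = -0.2207
t = r·√(n−2)/√(1−r²) = -0.2207·√12 / √(1−0.048708) = -0.764527 / 0.975342 = -0.784

-0.784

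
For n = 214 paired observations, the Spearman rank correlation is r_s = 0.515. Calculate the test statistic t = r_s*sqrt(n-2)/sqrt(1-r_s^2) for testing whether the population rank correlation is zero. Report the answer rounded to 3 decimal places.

1 − r_s² = 1 − 0.265225 = 0.734775;  √(1−r_s²) = 0.857190
√(n−2) = √212 = 14.560220
t = r_s·√(n−2)/√(1−r_s²) = 0.515 · 14.560220 / 0.857190 = 8.748

8.748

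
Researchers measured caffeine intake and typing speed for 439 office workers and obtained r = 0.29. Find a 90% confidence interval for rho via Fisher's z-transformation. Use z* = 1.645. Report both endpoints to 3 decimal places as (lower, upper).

(0.216, 0.360)

Fisher z: z_r = atanh(r) = ½·ln((1+0.29)/(1−0.29)) = 0.298566
SE(z) = 1/√(n−3) = 1/√436 = 0.047891
90% ⇒ z* = 1.645; margin = 1.645·0.047891 = 0.078781
CI on z-scale: (0.219785, 0.377347)
Back-transform: tanh(0.219785) = 0.216313, tanh(0.377347) = 0.360401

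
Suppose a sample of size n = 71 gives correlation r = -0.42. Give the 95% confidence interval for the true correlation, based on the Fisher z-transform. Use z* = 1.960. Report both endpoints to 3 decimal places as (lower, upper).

Fisher z: z_r = atanh(r) = ½·ln((1+(-0.42))/(1−(-0.42))) = -0.447692
SE(z) = 1/√(n−3) = 1/√68 = 0.121268
95% ⇒ z* = 1.960; margin = 1.960·0.121268 = 0.237685
CI on z-scale: (-0.685377, -0.210007)
Back-transform: tanh(-0.685377) = -0.595004, tanh(-0.210007) = -0.206973

(-0.595, -0.207)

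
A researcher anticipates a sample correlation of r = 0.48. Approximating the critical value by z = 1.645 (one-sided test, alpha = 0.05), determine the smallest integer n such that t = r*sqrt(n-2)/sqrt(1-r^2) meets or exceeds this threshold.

12

Need r·√(n−2)/√(1−r²) ≥ 1.645
√(n−2) ≥ 1.645·√(1−0.2304) / 0.48 = 1.645·0.877268 / 0.48 = 3.0065
n−2 ≥ 9.0390  ⇒  n ≥ 11.0390
Smallest integer n = 12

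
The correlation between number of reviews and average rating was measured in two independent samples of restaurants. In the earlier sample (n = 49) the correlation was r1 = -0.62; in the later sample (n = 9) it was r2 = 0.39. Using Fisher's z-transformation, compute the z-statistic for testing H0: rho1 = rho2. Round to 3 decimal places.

Fisher z-transforms: z1 = atanh(-0.62) = -0.725005, z2 = atanh(0.39) = 0.411800; difference d = -1.136805
Var(d) = 1/46 + 1/6 = 0.0217391 + 0.1666667 = 0.1884058
z = d/√Var(d) = -1.136805 / √0.1884058 = -1.136805 / 0.434057 = -2.619

-2.619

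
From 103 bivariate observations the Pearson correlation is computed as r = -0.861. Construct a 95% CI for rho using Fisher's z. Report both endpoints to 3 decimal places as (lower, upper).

(-0.904, -0.801)

z_r = atanh(-0.861) = -1.297198;  SE = 1/√(n−3) = 1/√100 = 0.100000
z-limits: -1.297198 ± 1.960·0.100000 = -1.297198 ± 0.196000 = [-1.493198, -1.101198]
ρ-limits: (tanh -1.493198, tanh -1.101198) = (-0.904, -0.801)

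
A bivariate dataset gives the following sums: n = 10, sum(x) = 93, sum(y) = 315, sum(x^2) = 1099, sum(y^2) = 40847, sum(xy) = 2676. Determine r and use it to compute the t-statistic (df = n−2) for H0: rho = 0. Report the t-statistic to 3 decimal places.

-0.268

Numerator: nΣxy − (Σx)(Σy) = 10·2676 − (93)(315) = -2535
Denominator: √[(nΣx²−(Σx)²)(nΣy²−(Σy)²)]
  nΣx²−(Σx)² = 10·1099 − 8649 = 2341;  nΣy²−(Σy)² = 10·40847 − 99225 = 309245
  √(2341·309245) = √723942545 = 26906.1804
r = -2535 / 26906.1804 = -0.0942
t = r·√(n−2)/√(1−r²) = -0.0942·√8 / √(1−0.008874) = -0.266438 / 0.995553 = -0.268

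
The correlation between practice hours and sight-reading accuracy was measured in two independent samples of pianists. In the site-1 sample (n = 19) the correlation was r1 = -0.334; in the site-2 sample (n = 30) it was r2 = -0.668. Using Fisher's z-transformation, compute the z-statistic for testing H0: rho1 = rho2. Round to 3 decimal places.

1.457

z1 = atanh(-0.334) = -0.347324,  z2 = atanh(-0.668) = -0.807123
SE = √(1/(n1−3) + 1/(n2−3)) = √(1/16 + 1/27) = √(0.0625000 + 0.0370370) = √0.0995370 = 0.315495
z = (z1 − z2)/SE = (-0.347324 − (-0.807123)) / 0.315495 = 0.459799 / 0.315495 = 1.457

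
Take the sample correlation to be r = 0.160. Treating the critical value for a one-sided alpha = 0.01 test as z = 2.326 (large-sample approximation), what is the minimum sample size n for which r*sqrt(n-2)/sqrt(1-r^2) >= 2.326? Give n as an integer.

r√(n−2)/√(1−r²) ≥ 2.326  ⇔  n−2 ≥ (2.326)²·(1−r²)/r²
(1−r²)/r² = (1−0.025600)/0.025600 = 38.0625
n ≥ 2 + 5.410276·38.0625 = 2 + 205.9286 = 207.9286
⌈207.9286⌉ = 208

208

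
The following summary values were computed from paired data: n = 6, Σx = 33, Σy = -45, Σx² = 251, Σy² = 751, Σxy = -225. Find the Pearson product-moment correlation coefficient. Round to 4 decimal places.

Numerator: nΣxy − (Σx)(Σy) = 6·(-225) − (33)(-45) = 135
Denominator: √[(nΣx²−(Σx)²)(nΣy²−(Σy)²)]
  nΣx²−(Σx)² = 6·251 − 1089 = 417;  nΣy²−(Σy)² = 6·751 − 2025 = 2481
  √(417·2481) = √1034577 = 1017.1416
r = 135 / 1017.1416 = 0.1327

0.1327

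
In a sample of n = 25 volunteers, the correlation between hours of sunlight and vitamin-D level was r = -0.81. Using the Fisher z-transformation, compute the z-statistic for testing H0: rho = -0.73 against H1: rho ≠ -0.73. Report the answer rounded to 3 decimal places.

z_r = atanh(-0.81) = -1.127029,  z_0 = atanh(-0.73) = -0.928727
SE = 1/√(n−3) = 1/√22 = 0.213201
z = (z_r − z_0)/SE = (-1.127029 − (-0.928727)) / 0.213201 = -0.198302 / 0.213201 = -0.930

-0.930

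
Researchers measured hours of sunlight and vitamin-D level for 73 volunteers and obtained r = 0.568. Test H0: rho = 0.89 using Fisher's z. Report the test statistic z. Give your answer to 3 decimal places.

Fisher z: atanh(0.568) = 0.644565, atanh(0.89) = 1.421926
z = (z_r − z_0)·√(n−3) = (0.644565 − 1.421926)·√70 = -0.777361 · 8.366600 = -6.504

-6.504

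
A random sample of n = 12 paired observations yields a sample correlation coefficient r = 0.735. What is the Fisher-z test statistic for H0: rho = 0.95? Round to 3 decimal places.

z_r = atanh(0.735) = 0.939516,  z_0 = atanh(0.95) = 1.831781
SE = 1/√(n−3) = 1/√9 = 0.333333
z = (z_r − z_0)/SE = (0.939516 − 1.831781) / 0.333333 = -0.892265 / 0.333333 = -2.677

-2.677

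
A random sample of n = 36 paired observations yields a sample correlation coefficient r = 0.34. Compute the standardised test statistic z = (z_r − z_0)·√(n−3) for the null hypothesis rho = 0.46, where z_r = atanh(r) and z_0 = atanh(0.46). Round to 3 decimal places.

Fisher z: atanh(0.34) = 0.354093, atanh(0.46) = 0.497311
z = (z_r − z_0)·√(n−3) = (0.354093 − 0.497311)·√33 = -0.143218 · 5.744563 = -0.823

-0.823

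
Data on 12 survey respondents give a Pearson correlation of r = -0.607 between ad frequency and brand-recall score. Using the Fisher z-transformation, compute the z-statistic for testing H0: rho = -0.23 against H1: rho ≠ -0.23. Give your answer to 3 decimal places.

z_r = atanh(-0.607) = -0.704157,  z_0 = atanh(-0.23) = -0.234189
SE = 1/√(n−3) = 1/√9 = 0.333333
z = (z_r − z_0)/SE = (-0.704157 − (-0.234189)) / 0.333333 = -0.469968 / 0.333333 = -1.410

-1.410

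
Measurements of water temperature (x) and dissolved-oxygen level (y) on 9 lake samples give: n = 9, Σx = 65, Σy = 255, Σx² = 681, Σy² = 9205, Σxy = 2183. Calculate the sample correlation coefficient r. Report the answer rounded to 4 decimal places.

Numerator: nΣxy − (Σx)(Σy) = 9·2183 − (65)(255) = 3072
Denominator: √[(nΣx²−(Σx)²)(nΣy²−(Σy)²)]
  nΣx²−(Σx)² = 9·681 − 4225 = 1904;  nΣy²−(Σy)² = 9·9205 − 65025 = 17820
  √(1904·17820) = √33929280 = 5824.8845
r = 3072 / 5824.8845 = 0.5274

0.5274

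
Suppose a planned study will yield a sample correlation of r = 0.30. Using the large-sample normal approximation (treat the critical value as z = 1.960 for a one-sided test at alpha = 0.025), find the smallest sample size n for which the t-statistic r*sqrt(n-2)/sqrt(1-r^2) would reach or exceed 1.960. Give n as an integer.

41

Need r·√(n−2)/√(1−r²) ≥ 1.960
√(n−2) ≥ 1.960·√(1−0.0900) / 0.30 = 1.960·0.953939 / 0.30 = 6.2324
n−2 ≥ 38.8428  ⇒  n ≥ 40.8428
Smallest integer n = 41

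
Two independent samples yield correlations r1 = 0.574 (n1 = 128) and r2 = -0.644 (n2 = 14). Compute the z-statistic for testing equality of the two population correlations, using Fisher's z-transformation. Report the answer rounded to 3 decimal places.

4.510

Fisher z-transforms: z1 = atanh(0.574) = 0.653468, z2 = atanh(-0.644) = -0.764978; difference d = 1.418446
Var(d) = 1/125 + 1/11 = 0.0080000 + 0.0909091 = 0.0989091
z = d/√Var(d) = 1.418446 / √0.0989091 = 1.418446 / 0.314498 = 4.510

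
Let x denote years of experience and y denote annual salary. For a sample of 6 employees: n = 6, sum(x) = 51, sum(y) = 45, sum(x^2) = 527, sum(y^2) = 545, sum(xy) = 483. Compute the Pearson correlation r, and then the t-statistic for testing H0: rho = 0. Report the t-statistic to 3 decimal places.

Numerator: nΣxy − (Σx)(Σy) = 6·483 − (51)(45) = 603
Denominator: √[(nΣx²−(Σx)²)(nΣy²−(Σy)²)]
  nΣx²−(Σx)² = 6·527 − 2601 = 561;  nΣy²−(Σy)² = 6·545 − 2025 = 1245
  √(561·1245) = √698445 = 835.7302
r = 603 / 835.7302 = 0.7215
t = r·√(n−2)/√(1−r²) = 0.7215·√4 / √(1−0.520562) = 1.443000 / 0.692415 = 2.084

2.084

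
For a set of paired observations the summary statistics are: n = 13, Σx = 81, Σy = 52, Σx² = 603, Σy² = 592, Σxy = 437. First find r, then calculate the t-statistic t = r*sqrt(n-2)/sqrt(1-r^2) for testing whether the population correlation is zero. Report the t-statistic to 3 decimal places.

S_xy = nΣxy − ΣxΣy = 13·437 − 81·52 = 5681 − 4212 = 1469
S_xx = nΣx² − (Σx)² = 13·603 − 81² = 7839 − 6561 = 1278
S_yy = nΣy² − (Σy)² = 13·592 − 52² = 7696 − 2704 = 4992
r = S_xy / √(S_xx·S_yy) = 1469 / √(1278·4992) = 1469 / √6379776 = 1469 / 2525.8218 = 0.5816
t = r·√(n−2)/√(1−r²) = 0.5816·√11 / √(1−0.338259) = 1.928949 / 0.813475 = 2.371

2.371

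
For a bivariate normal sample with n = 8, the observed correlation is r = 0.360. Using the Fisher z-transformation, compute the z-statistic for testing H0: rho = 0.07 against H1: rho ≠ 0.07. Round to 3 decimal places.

z_r = atanh(0.360) = 0.376886,  z_0 = atanh(0.07) = 0.070115
SE = 1/√(n−3) = 1/√5 = 0.447214
z = (z_r − z_0)/SE = (0.376886 − 0.070115) / 0.447214 = 0.306771 / 0.447214 = 0.686

0.686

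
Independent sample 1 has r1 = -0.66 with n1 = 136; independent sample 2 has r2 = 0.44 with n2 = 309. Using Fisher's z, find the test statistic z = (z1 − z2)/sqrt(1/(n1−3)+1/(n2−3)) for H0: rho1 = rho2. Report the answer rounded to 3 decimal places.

-12.180

z1 = atanh(-0.66) = -0.792814,  z2 = atanh(0.44) = 0.472231
SE = √(1/(n1−3) + 1/(n2−3)) = √(1/133 + 1/306) = √(0.0075188 + 0.0032680) = √0.0107868 = 0.103860
z = (z1 − z2)/SE = (-0.792814 − 0.472231) / 0.103860 = -1.265045 / 0.103860 = -12.180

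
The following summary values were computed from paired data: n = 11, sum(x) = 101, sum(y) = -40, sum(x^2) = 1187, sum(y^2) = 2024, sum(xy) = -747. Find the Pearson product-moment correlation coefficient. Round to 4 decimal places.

-0.5437

Numerator: nΣxy − (Σx)(Σy) = 11·(-747) − (101)(-40) = -4177
Denominator: √[(nΣx²−(Σx)²)(nΣy²−(Σy)²)]
  nΣx²−(Σx)² = 11·1187 − 10201 = 2856;  nΣy²−(Σy)² = 11·2024 − 1600 = 20664
  √(2856·20664) = √59016384 = 7682.2122
r = -4177 / 7682.2122 = -0.5437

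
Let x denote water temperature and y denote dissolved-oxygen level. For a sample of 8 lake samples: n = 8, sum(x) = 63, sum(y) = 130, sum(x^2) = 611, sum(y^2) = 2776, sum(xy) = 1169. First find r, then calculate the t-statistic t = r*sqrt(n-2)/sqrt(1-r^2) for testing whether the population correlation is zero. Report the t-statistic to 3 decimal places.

Numerator: nΣxy − (Σx)(Σy) = 8·1169 − (63)(130) = 1162
Denominator: √[(nΣx²−(Σx)²)(nΣy²−(Σy)²)]
  nΣx²−(Σx)² = 8·611 − 3969 = 919;  nΣy²−(Σy)² = 8·2776 − 16900 = 5308
  √(919·5308) = √4878052 = 2208.6313
r = 1162 / 2208.6313 = 0.5261
t = r·√(n−2)/√(1−r²) = 0.5261·√6 / √(1−0.276781) = 1.288677 / 0.850423 = 1.515

1.515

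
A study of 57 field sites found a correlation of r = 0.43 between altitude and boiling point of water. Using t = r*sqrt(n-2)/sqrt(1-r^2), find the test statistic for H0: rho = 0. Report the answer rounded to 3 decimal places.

t = r·√(n−2) / √(1−r²) with r = 0.43, n = 57
  = 0.43·√55 / √(1 − 0.1849)
  = 0.43·7.416198 / 0.902829
  = 3.188965 / 0.902829 = 3.532

3.532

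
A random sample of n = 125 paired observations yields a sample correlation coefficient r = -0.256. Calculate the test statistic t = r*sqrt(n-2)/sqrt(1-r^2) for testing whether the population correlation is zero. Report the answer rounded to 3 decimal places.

-2.937

1 − r² = 1 − 0.065536 = 0.934464;  √(1−r²) = 0.966677
√(n−2) = √123 = 11.090537
t = r·√(n−2)/√(1−r²) = -0.256 · 11.090537 / 0.966677 = -2.937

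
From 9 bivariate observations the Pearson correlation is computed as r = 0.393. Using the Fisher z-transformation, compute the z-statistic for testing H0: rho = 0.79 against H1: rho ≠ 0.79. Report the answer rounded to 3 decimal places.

z_r = atanh(0.393) = 0.415343,  z_0 = atanh(0.79) = 1.071432
SE = 1/√(n−3) = 1/√6 = 0.408248
z = (z_r − z_0)/SE = (0.415343 − 1.071432) / 0.408248 = -0.656089 / 0.408248 = -1.607

-1.607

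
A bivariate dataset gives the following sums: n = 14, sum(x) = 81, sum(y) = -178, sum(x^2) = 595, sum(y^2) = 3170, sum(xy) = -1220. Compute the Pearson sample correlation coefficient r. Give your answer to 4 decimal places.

Numerator: nΣxy − (Σx)(Σy) = 14·(-1220) − (81)(-178) = -2662
Denominator: √[(nΣx²−(Σx)²)(nΣy²−(Σy)²)]
  nΣx²−(Σx)² = 14·595 − 6561 = 1769;  nΣy²−(Σy)² = 14·3170 − 31684 = 12696
  √(1769·12696) = √22459224 = 4739.1164
r = -2662 / 4739.1164 = -0.5617

-0.5617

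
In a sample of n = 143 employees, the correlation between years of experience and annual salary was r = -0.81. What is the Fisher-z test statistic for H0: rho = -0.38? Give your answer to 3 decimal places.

Fisher z: atanh(-0.81) = -1.127029, atanh(-0.38) = -0.400060
z = (z_r − z_0)·√(n−3) = (-1.127029 − (-0.400060))·√140 = -0.726969 · 11.832160 = -8.602

-8.602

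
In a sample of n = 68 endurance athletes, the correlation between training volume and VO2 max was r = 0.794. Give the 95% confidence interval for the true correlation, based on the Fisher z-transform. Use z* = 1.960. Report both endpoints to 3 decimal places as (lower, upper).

(0.685, 0.868)

z_r = atanh(0.794) = 1.082163;  SE = 1/√(n−3) = 1/√65 = 0.124035
z-limits: 1.082163 ± 1.960·0.124035 = 1.082163 ± 0.243109 = [0.839054, 1.325272]
ρ-limits: (tanh 0.839054, tanh 1.325272) = (0.685, 0.868)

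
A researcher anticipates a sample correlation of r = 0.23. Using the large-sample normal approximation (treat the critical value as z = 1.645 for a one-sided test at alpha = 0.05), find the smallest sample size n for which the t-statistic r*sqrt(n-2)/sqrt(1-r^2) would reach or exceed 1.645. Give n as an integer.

51

r√(n−2)/√(1−r²) ≥ 1.645  ⇔  n−2 ≥ (1.645)²·(1−r²)/r²
(1−r²)/r² = (1−0.0529)/0.0529 = 17.9036
n ≥ 2 + 2.706025·17.9036 = 2 + 48.4476 = 50.4476
⌈50.4476⌉ = 51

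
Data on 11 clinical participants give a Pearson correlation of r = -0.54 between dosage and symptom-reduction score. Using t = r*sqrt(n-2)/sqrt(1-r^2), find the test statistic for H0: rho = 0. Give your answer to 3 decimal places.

t = r·√(n−2) / √(1−r²) with r = -0.54, n = 11
  = -0.54·√9 / √(1 − 0.2916)
  = -0.54·3.000000 / 0.841665
  = -1.620000 / 0.841665 = -1.925

-1.925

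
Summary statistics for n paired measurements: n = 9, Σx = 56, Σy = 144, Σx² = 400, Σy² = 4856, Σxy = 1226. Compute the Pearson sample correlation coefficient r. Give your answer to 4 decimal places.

0.9098

Numerator: nΣxy − (Σx)(Σy) = 9·1226 − (56)(144) = 2970
Denominator: √[(nΣx²−(Σx)²)(nΣy²−(Σy)²)]
  nΣx²−(Σx)² = 9·400 − 3136 = 464;  nΣy²−(Σy)² = 9·4856 − 20736 = 22968
  √(464·22968) = √10657152 = 3264.5294
r = 2970 / 3264.5294 = 0.9098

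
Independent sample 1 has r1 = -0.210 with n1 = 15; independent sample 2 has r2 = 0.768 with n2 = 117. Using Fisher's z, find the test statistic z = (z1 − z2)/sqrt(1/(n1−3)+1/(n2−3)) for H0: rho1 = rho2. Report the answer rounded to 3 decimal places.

-4.048

z1 = atanh(-0.210) = -0.213171,  z2 = atanh(0.768) = 1.015433
SE = √(1/(n1−3) + 1/(n2−3)) = √(1/12 + 1/114) = √(0.0833333 + 0.0087719) = √0.0921052 = 0.303488
z = (z1 − z2)/SE = (-0.213171 − 1.015433) / 0.303488 = -1.228604 / 0.303488 = -4.048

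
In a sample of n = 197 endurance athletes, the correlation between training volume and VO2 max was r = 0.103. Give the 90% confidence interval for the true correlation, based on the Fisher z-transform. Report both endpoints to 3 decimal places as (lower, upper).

(-0.015, 0.218)

z_r = atanh(0.103) = 0.103367;  SE = 1/√(n−3) = 1/√194 = 0.071796
z-limits: 0.103367 ± 1.645·0.071796 = 0.103367 ± 0.118104 = [-0.014737, 0.221471]
ρ-limits: (tanh -0.014737, tanh 0.221471) = (-0.015, 0.218)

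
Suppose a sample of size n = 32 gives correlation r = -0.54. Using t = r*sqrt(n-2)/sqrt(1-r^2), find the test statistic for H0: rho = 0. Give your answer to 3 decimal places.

-3.514

t = r·√(n−2) / √(1−r²) with r = -0.54, n = 32
  = -0.54·√30 / √(1 − 0.2916)
  = -0.54·5.477226 / 0.841665
  = -2.957702 / 0.841665 = -3.514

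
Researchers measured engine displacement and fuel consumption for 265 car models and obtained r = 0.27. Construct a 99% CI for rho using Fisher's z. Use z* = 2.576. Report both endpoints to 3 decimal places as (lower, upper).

z_r = atanh(0.27) = 0.276864;  SE = 1/√(n−3) = 1/√262 = 0.061780
z-limits: 0.276864 ± 2.576·0.061780 = 0.276864 ± 0.159145 = [0.117719, 0.436009]
ρ-limits: (tanh 0.117719, tanh 0.436009) = (0.117, 0.410)

(0.117, 0.410)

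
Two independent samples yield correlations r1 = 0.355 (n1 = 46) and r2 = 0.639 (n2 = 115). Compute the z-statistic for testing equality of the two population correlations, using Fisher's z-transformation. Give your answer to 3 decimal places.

-2.148

z1 = atanh(0.355) = 0.371153,  z2 = atanh(0.639) = 0.756482
SE = √(1/(n1−3) + 1/(n2−3)) = √(1/43 + 1/112) = √(0.0232558 + 0.0089286) = √0.0321844 = 0.179400
z = (z1 − z2)/SE = (0.371153 − 0.756482) / 0.179400 = -0.385329 / 0.179400 = -2.148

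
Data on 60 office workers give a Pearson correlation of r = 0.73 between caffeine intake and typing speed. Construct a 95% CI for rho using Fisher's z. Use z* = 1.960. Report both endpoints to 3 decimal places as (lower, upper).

Fisher z: z_r = atanh(r) = ½·ln((1+0.73)/(1−0.73)) = 0.928727
SE(z) = 1/√(n−3) = 1/√57 = 0.132453
95% ⇒ z* = 1.960; margin = 1.960·0.132453 = 0.259608
CI on z-scale: (0.669119, 1.188335)
Back-transform: tanh(0.669119) = 0.584400, tanh(1.188335) = 0.830062

(0.584, 0.830)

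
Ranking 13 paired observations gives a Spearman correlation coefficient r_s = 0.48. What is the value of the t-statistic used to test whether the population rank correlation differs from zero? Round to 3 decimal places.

t = r_s·√(n−2) / √(1−r_s²) with r_s = 0.48, n = 13
  = 0.48·√11 / √(1 − 0.2304)
  = 0.48·3.316625 / 0.877268
  = 1.591980 / 0.877268 = 1.815

1.815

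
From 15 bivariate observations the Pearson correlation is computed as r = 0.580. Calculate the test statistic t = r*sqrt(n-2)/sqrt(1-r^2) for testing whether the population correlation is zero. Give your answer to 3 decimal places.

1 − r² = 1 − 0.336400 = 0.663600;  √(1−r²) = 0.814616
√(n−2) = √13 = 3.605551
t = r·√(n−2)/√(1−r²) = 0.580 · 3.605551 / 0.814616 = 2.567

2.567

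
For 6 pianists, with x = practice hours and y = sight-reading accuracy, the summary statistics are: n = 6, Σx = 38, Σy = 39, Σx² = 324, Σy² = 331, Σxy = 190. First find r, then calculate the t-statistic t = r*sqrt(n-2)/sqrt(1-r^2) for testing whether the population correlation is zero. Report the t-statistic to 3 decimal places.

-2.012

S_xy = nΣxy − ΣxΣy = 6·190 − 38·39 = 1140 − 1482 = -342
S_xx = nΣx² − (Σx)² = 6·324 − 38² = 1944 − 1444 = 500
S_yy = nΣy² − (Σy)² = 6·331 − 39² = 1986 − 1521 = 465
r = S_xy / √(S_xx·S_yy) = -342 / √(500·465) = -342 / √232500 = -342 / 482.1825 = -0.7093
t = r·√(n−2)/√(1−r²) = -0.7093·√4 / √(1−0.503106) = -1.418600 / 0.704907 = -2.012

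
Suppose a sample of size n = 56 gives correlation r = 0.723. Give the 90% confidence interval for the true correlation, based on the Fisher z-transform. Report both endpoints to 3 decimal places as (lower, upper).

(0.597, 0.814)

Fisher z: z_r = atanh(r) = ½·ln((1+0.723)/(1−0.723)) = 0.913902
SE(z) = 1/√(n−3) = 1/√53 = 0.137361
90% ⇒ z* = 1.645; margin = 1.645·0.137361 = 0.225959
CI on z-scale: (0.687943, 1.139861)
Back-transform: tanh(0.687943) = 0.596659, tanh(1.139861) = 0.814367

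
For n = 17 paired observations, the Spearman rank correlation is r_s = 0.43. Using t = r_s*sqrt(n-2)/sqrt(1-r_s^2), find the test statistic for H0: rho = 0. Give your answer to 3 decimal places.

1 − r_s² = 1 − 0.1849 = 0.8151;  √(1−r_s²) = 0.902829
√(n−2) = √15 = 3.872983
t = r_s·√(n−2)/√(1−r_s²) = 0.43 · 3.872983 / 0.902829 = 1.845

1.845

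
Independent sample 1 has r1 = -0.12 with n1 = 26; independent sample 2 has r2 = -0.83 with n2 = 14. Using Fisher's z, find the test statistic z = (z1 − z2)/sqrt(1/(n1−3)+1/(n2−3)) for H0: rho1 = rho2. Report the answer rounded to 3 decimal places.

Fisher z-transforms: z1 = atanh(-0.12) = -0.120581, z2 = atanh(-0.83) = -1.188136; difference d = 1.067555
Var(d) = 1/23 + 1/11 = 0.0434783 + 0.0909091 = 0.1343874
z = d/√Var(d) = 1.067555 / √0.1343874 = 1.067555 / 0.366589 = 2.912

2.912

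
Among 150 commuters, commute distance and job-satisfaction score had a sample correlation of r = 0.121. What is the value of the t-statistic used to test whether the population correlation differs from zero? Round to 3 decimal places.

1.483

1 − r² = 1 − 0.014641 = 0.985359;  √(1−r²) = 0.992653
√(n−2) = √148 = 12.165525
t = r·√(n−2)/√(1−r²) = 0.121 · 12.165525 / 0.992653 = 1.483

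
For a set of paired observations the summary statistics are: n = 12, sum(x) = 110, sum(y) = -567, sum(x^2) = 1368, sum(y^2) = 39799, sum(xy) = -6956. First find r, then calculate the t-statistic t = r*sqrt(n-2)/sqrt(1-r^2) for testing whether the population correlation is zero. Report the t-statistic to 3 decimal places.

-4.415

S_xy = nΣxy − ΣxΣy = 12·(-6956) − 110·(-567) = -83472 − (-62370) = -21102
S_xx = nΣx² − (Σx)² = 12·1368 − 110² = 16416 − 12100 = 4316
S_yy = nΣy² − (Σy)² = 12·39799 − (-567)² = 477588 − 321489 = 156099
r = S_xy / √(S_xx·S_yy) = -21102 / √(4316·156099) = -21102 / √673723284 = -21102 / 25956.1801 = -0.8130
t = r·√(n−2)/√(1−r²) = -0.8130·√10 / √(1−0.660969) = -2.570932 / 0.582264 = -4.415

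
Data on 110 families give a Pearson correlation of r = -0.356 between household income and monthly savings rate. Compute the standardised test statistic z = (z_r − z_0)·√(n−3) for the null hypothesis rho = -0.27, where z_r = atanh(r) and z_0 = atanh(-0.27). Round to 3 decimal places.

z_r = atanh(-0.356) = -0.372298,  z_0 = atanh(-0.27) = -0.276864
SE = 1/√(n−3) = 1/√107 = 0.096674
z = (z_r − z_0)/SE = (-0.372298 − (-0.276864)) / 0.096674 = -0.095434 / 0.096674 = -0.987

-0.987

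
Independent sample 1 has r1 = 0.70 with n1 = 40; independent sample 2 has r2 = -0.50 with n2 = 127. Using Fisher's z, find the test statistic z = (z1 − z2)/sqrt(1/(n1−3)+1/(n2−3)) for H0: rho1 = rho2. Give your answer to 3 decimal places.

7.562

z1 = atanh(0.70) = 0.867301,  z2 = atanh(-0.50) = -0.549306
SE = √(1/(n1−3) + 1/(n2−3)) = √(1/37 + 1/124) = √(0.0270270 + 0.0080645) = √0.0350915 = 0.187327
z = (z1 − z2)/SE = (0.867301 − (-0.549306)) / 0.187327 = 1.416607 / 0.187327 = 7.562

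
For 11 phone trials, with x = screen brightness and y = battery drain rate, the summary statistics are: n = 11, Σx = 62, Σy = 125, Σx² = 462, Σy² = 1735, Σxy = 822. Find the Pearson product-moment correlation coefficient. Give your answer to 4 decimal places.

S_xy = nΣxy − ΣxΣy = 11·822 − 62·125 = 9042 − 7750 = 1292
S_xx = nΣx² − (Σx)² = 11·462 − 62² = 5082 − 3844 = 1238
S_yy = nΣy² − (Σy)² = 11·1735 − 125² = 19085 − 15625 = 3460
r = S_xy / √(S_xx·S_yy) = 1292 / √(1238·3460) = 1292 / √4283480 = 1292 / 2069.6570 = 0.6243

0.6243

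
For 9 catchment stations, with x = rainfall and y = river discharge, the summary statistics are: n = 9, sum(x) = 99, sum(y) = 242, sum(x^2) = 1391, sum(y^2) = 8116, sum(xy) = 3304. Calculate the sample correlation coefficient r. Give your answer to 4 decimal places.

S_xy = nΣxy − ΣxΣy = 9·3304 − 99·242 = 29736 − 23958 = 5778
S_xx = nΣx² − (Σx)² = 9·1391 − 99² = 12519 − 9801 = 2718
S_yy = nΣy² − (Σy)² = 9·8116 − 242² = 73044 − 58564 = 14480
r = S_xy / √(S_xx·S_yy) = 5778 / √(2718·14480) = 5778 / √39356640 = 5778 / 6273.4871 = 0.9210

0.9210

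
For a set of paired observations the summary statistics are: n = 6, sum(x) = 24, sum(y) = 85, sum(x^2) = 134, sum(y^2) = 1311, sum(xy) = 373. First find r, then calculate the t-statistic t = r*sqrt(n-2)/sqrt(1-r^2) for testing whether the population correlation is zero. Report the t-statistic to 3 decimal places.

1.211

S_xy = nΣxy − ΣxΣy = 6·373 − 24·85 = 2238 − 2040 = 198
S_xx = nΣx² − (Σx)² = 6·134 − 24² = 804 − 576 = 228
S_yy = nΣy² − (Σy)² = 6·1311 − 85² = 7866 − 7225 = 641
r = S_xy / √(S_xx·S_yy) = 198 / √(228·641) = 198 / √146148 = 198 / 382.2931 = 0.5179
t = r·√(n−2)/√(1−r²) = 0.5179·√4 / √(1−0.268220) = 1.035800 / 0.855441 = 1.211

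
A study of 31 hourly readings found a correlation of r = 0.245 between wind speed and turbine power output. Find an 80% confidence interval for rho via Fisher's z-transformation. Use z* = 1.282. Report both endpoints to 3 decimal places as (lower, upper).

Fisher z: z_r = atanh(r) = ½·ln((1+0.245)/(1−0.245)) = 0.250087
SE(z) = 1/√(n−3) = 1/√28 = 0.188982
80% ⇒ z* = 1.282; margin = 1.282·0.188982 = 0.242275
CI on z-scale: (0.007812, 0.492362)
Back-transform: tanh(0.007812) = 0.007812, tanh(0.492362) = 0.456089

(0.008, 0.456)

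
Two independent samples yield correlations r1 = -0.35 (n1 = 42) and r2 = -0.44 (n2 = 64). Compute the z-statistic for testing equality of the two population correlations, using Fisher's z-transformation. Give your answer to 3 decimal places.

0.521

z1 = atanh(-0.35) = -0.365444,  z2 = atanh(-0.44) = -0.472231
SE = √(1/(n1−3) + 1/(n2−3)) = √(1/39 + 1/61) = √(0.0256410 + 0.0163934) = √0.0420344 = 0.205023
z = (z1 − z2)/SE = (-0.365444 − (-0.472231)) / 0.205023 = 0.106787 / 0.205023 = 0.521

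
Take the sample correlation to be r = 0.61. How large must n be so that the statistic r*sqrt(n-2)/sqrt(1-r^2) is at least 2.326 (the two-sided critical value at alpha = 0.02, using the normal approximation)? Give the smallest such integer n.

r√(n−2)/√(1−r²) ≥ 2.326  ⇔  n−2 ≥ (2.326)²·(1−r²)/r²
(1−r²)/r² = (1−0.3721)/0.3721 = 1.6874
n ≥ 2 + 5.410276·1.6874 = 2 + 9.1293 = 11.1293
⌈11.1293⌉ = 12

12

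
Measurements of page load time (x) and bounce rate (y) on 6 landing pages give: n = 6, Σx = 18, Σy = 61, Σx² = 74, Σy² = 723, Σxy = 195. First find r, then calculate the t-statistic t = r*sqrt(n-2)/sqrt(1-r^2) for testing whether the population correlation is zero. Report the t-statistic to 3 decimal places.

S_xy = nΣxy − ΣxΣy = 6·195 − 18·61 = 1170 − 1098 = 72
S_xx = nΣx² − (Σx)² = 6·74 − 18² = 444 − 324 = 120
S_yy = nΣy² − (Σy)² = 6·723 − 61² = 4338 − 3721 = 617
r = S_xy / √(S_xx·S_yy) = 72 / √(120·617) = 72 / √74040 = 72 / 272.1029 = 0.2646
t = r·√(n−2)/√(1−r²) = 0.2646·√4 / √(1−0.070013) = 0.529200 / 0.964358 = 0.549

0.549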